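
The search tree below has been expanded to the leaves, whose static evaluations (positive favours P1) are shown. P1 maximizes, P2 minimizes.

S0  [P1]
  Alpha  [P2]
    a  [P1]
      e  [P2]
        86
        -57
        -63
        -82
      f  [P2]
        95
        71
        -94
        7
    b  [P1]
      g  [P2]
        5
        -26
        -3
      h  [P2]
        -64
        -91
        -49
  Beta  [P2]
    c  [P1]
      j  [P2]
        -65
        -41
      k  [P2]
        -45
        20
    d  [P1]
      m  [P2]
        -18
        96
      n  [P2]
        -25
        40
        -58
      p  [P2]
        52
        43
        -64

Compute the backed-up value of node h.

h (P2): min(-64, -91, -49) = -91

-91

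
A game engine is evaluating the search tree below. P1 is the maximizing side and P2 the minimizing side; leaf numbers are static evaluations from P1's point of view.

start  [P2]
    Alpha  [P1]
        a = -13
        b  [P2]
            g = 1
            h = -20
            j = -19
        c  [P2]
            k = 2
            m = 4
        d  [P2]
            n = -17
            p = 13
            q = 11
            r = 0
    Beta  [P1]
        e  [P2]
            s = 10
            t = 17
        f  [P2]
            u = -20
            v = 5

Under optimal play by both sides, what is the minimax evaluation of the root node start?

2

b (P2): min(1, -20, -19) = -20
c (P2): min(2, 4) = 2
d (P2): min(-17, 13, 11, 0) = -17
Alpha (P1): max(-13, -20, 2, -17) = 2
e (P2): min(10, 17) = 10
f (P2): min(-20, 5) = -20
Beta (P1): max(10, -20) = 10
start (P2): min(2, 10) = 2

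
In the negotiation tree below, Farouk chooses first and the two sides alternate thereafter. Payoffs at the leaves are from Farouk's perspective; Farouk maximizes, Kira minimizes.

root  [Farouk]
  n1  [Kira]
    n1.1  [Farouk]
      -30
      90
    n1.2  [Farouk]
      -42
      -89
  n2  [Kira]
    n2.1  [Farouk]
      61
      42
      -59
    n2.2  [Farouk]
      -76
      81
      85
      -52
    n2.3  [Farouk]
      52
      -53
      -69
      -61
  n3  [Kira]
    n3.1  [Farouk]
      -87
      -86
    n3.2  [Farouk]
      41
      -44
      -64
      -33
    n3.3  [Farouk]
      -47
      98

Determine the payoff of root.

n1.1 (Farouk): max(-30, 90) = 90
n1.2 (Farouk): max(-42, -89) = -42
n1 (Kira): min(90, -42) = -42
n2.1 (Farouk): max(61, 42, -59) = 61
n2.2 (Farouk): max(-76, 81, 85, -52) = 85
n2.3 (Farouk): max(52, -53, -69, -61) = 52
n2 (Kira): min(61, 85, 52) = 52
n3.1 (Farouk): max(-87, -86) = -86
n3.2 (Farouk): max(41, -44, -64, -33) = 41
n3.3 (Farouk): max(-47, 98) = 98
n3 (Kira): min(-86, 41, 98) = -86
root (Farouk): max(-42, 52, -86) = 52

52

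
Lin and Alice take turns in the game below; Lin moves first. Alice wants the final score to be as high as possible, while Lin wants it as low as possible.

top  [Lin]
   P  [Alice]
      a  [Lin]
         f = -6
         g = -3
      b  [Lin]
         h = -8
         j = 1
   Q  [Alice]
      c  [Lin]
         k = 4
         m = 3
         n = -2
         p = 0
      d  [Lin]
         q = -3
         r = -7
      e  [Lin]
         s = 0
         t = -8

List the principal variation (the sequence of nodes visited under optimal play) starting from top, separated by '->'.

top -> P -> a -> f

a (Lin): min(-6, -3) = -6
b (Lin): min(-8, 1) = -8
P (Alice): max(-6, -8) = -6
c (Lin): min(4, 3, -2, 0) = -2
d (Lin): min(-3, -7) = -7
e (Lin): min(0, -8) = -8
Q (Alice): max(-2, -7, -8) = -2
top (Lin): min(-6, -2) = -6
At top, Lin picks P (lowest: -6).
At P, Alice picks a (highest: -6).
At a, Lin picks f (lowest: -6).
Terminal value -6.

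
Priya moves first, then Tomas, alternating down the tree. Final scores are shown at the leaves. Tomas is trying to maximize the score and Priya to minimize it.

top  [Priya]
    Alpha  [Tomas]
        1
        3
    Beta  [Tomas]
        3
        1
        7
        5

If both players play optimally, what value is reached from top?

Alpha (Tomas): max(1, 3) = 3
Beta (Tomas): max(3, 1, 7, 5) = 7
top (Priya): min(3, 7) = 3

3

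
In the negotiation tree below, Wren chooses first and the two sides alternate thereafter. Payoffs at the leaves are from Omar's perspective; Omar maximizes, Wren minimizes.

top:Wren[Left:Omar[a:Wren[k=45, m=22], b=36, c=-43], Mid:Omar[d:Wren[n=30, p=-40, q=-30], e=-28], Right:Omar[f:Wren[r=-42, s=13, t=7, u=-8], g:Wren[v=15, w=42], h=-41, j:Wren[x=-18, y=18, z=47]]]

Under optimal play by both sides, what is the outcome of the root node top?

-28

a (Wren): min(45, 22) = 22
Left (Omar): max(22, 36, -43) = 36
d (Wren): min(30, -40, -30) = -40
Mid (Omar): max(-40, -28) = -28
f (Wren): min(-42, 13, 7, -8) = -42
g (Wren): min(15, 42) = 15
j (Wren): min(-18, 18, 47) = -18
Right (Omar): max(-42, 15, -41, -18) = 15
top (Wren): min(36, -28, 15) = -28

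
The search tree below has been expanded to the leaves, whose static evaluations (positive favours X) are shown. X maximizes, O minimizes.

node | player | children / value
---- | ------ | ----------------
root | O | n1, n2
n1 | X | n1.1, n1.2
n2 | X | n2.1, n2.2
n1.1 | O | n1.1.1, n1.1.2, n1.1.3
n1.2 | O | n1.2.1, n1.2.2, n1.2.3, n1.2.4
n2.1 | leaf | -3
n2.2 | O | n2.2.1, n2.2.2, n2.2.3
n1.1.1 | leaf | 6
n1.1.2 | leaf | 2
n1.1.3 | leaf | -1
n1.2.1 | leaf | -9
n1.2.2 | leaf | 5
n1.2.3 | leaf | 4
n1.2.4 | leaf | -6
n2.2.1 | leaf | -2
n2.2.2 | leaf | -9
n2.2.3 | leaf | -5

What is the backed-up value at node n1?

n1.1 (O): min(6, 2, -1) = -1
n1.2 (O): min(-9, 5, 4, -6) = -9
n1 (X): max(-1, -9) = -1

-1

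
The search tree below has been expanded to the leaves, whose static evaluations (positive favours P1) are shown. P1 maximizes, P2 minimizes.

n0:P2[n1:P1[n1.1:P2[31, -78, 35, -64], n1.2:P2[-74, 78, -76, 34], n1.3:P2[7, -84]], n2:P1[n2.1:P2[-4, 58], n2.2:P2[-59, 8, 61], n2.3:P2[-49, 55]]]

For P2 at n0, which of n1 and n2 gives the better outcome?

n1

n1.1 (P2): min(31, -78, 35, -64) = -78
n1.2 (P2): min(-74, 78, -76, 34) = -76
n1.3 (P2): min(7, -84) = -84
n1 (P1): max(-78, -76, -84) = -76
n2.1 (P2): min(-4, 58) = -4
n2.2 (P2): min(-59, 8, 61) = -59
n2.3 (P2): min(-49, 55) = -49
n2 (P1): max(-4, -59, -49) = -4
P2 prefers the lower value; n1=-76, n2=-4. n1 is better since -76 < -4.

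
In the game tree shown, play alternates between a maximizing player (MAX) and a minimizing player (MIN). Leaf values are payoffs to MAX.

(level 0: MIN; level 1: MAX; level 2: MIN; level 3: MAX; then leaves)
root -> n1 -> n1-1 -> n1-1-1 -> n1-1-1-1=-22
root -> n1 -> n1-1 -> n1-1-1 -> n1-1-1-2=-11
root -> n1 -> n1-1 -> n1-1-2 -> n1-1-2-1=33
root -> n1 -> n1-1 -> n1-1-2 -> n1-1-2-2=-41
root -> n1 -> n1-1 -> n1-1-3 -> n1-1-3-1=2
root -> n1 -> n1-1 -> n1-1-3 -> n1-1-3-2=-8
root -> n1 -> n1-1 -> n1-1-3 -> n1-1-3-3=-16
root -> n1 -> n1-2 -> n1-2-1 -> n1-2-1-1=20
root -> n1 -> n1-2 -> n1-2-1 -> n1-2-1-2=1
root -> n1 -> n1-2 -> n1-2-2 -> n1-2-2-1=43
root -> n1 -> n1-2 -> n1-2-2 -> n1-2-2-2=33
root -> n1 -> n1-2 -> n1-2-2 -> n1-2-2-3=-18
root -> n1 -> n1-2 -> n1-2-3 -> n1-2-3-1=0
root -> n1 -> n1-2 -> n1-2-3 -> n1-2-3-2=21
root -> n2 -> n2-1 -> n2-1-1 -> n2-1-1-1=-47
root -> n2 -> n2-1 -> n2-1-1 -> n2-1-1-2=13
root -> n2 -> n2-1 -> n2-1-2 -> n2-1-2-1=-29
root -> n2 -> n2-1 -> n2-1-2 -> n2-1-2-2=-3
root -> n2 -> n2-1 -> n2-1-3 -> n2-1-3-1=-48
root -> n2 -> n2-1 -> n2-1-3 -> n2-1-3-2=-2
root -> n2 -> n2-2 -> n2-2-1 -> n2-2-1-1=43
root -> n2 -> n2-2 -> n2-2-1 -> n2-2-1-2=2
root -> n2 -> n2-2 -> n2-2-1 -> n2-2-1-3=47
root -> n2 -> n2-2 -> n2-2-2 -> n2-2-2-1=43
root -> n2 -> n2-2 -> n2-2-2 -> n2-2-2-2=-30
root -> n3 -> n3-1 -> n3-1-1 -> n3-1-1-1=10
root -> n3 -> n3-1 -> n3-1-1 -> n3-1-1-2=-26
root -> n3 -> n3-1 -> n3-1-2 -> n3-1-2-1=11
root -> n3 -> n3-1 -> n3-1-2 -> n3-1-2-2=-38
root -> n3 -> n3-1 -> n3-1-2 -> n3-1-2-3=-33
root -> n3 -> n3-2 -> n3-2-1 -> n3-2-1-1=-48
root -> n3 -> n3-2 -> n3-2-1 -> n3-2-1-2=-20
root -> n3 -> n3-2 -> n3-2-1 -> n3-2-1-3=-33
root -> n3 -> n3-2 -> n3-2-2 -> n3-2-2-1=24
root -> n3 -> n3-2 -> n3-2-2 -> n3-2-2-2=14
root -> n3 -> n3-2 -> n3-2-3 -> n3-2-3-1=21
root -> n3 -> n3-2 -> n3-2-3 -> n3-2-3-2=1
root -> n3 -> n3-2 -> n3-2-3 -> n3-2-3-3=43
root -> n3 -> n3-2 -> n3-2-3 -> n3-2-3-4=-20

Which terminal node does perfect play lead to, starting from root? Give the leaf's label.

n1-1-1 (MAX): max(-22, -11) = -11
n1-1-2 (MAX): max(33, -41) = 33
n1-1-3 (MAX): max(2, -8, -16) = 2
n1-1 (MIN): min(-11, 33, 2) = -11
n1-2-1 (MAX): max(20, 1) = 20
n1-2-2 (MAX): max(43, 33, -18) = 43
n1-2-3 (MAX): max(0, 21) = 21
n1-2 (MIN): min(20, 43, 21) = 20
n1 (MAX): max(-11, 20) = 20
n2-1-1 (MAX): max(-47, 13) = 13
n2-1-2 (MAX): max(-29, -3) = -3
n2-1-3 (MAX): max(-48, -2) = -2
n2-1 (MIN): min(13, -3, -2) = -3
n2-2-1 (MAX): max(43, 2, 47) = 47
n2-2-2 (MAX): max(43, -30) = 43
n2-2 (MIN): min(47, 43) = 43
n2 (MAX): max(-3, 43) = 43
n3-1-1 (MAX): max(10, -26) = 10
n3-1-2 (MAX): max(11, -38, -33) = 11
n3-1 (MIN): min(10, 11) = 10
n3-2-1 (MAX): max(-48, -20, -33) = -20
n3-2-2 (MAX): max(24, 14) = 24
n3-2-3 (MAX): max(21, 1, 43, -20) = 43
n3-2 (MIN): min(-20, 24, 43) = -20
n3 (MAX): max(10, -20) = 10
root (MIN): min(20, 43, 10) = 10
At root, MIN picks n3 (lowest: 10).
At n3, MAX picks n3-1 (highest: 10).
At n3-1, MIN picks n3-1-1 (lowest: 10).
At n3-1-1, MAX picks n3-1-1-1 (highest: 10).
Terminal value 10.

n3-1-1-1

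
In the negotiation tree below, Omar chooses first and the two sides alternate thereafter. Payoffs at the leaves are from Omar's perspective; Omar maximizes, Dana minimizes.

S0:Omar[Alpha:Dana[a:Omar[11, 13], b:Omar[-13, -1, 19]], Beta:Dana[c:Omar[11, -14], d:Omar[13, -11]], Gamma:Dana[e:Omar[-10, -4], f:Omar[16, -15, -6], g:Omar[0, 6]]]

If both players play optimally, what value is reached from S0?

a (Omar): max(11, 13) = 13
b (Omar): max(-13, -1, 19) = 19
Alpha (Dana): min(13, 19) = 13
c (Omar): max(11, -14) = 11
d (Omar): max(13, -11) = 13
Beta (Dana): min(11, 13) = 11
e (Omar): max(-10, -4) = -4
f (Omar): max(16, -15, -6) = 16
g (Omar): max(0, 6) = 6
Gamma (Dana): min(-4, 16, 6) = -4
S0 (Omar): max(13, 11, -4) = 13

13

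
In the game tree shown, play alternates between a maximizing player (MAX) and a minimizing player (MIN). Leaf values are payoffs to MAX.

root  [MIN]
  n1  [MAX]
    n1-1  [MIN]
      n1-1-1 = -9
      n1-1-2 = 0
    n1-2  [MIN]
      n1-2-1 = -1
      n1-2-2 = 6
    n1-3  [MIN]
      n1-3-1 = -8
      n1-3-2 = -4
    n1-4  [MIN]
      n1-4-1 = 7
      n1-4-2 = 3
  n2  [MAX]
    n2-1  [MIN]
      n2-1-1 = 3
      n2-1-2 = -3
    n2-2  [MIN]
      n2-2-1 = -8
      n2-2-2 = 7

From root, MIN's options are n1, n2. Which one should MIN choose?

n1-1 (MIN): min(-9, 0) = -9
n1-2 (MIN): min(-1, 6) = -1
n1-3 (MIN): min(-8, -4) = -8
n1-4 (MIN): min(7, 3) = 3
n1 (MAX): max(-9, -1, -8, 3) = 3
n2-1 (MIN): min(3, -3) = -3
n2-2 (MIN): min(-8, 7) = -8
n2 (MAX): max(-3, -8) = -3
root (MIN): min(3, -3) = -3
MIN at root wants the lowest of {n1=3, n2=-3}, so chooses n2.

n2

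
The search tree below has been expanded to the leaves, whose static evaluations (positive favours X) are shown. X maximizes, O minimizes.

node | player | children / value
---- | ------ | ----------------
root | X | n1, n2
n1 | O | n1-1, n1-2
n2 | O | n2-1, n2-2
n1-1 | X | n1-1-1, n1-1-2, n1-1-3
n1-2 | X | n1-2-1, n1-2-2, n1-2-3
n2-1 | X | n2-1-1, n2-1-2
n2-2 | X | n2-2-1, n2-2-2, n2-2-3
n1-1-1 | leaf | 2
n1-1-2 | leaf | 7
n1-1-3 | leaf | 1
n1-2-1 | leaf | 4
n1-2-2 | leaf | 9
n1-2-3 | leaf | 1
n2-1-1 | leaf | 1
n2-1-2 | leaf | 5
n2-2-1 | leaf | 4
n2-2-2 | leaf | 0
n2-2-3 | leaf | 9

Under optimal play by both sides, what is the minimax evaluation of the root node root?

7

n1-1 (X): max(2, 7, 1) = 7
n1-2 (X): max(4, 9, 1) = 9
n1 (O): min(7, 9) = 7
n2-1 (X): max(1, 5) = 5
n2-2 (X): max(4, 0, 9) = 9
n2 (O): min(5, 9) = 5
root (X): max(7, 5) = 7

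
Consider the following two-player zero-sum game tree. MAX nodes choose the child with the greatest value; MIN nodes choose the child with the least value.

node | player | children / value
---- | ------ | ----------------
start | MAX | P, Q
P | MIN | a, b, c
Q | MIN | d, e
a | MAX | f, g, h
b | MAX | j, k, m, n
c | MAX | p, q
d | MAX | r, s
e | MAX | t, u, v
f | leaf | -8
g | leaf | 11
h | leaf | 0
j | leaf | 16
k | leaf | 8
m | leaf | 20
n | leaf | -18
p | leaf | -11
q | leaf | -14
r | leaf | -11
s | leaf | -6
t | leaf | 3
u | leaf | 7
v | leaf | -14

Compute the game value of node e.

7

e (MAX): max(3, 7, -14) = 7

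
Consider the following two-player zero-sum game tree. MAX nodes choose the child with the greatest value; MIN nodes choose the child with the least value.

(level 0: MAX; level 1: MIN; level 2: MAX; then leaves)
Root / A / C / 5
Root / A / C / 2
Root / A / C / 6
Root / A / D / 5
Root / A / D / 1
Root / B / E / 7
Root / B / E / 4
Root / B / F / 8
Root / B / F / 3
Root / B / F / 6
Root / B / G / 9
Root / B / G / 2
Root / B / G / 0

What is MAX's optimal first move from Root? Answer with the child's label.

C (MAX): max(5, 2, 6) = 6
D (MAX): max(5, 1) = 5
A (MIN): min(6, 5) = 5
E (MAX): max(7, 4) = 7
F (MAX): max(8, 3, 6) = 8
G (MAX): max(9, 2, 0) = 9
B (MIN): min(7, 8, 9) = 7
Root (MAX): max(5, 7) = 7
MAX at Root wants the highest of {A=5, B=7}, so chooses B.

B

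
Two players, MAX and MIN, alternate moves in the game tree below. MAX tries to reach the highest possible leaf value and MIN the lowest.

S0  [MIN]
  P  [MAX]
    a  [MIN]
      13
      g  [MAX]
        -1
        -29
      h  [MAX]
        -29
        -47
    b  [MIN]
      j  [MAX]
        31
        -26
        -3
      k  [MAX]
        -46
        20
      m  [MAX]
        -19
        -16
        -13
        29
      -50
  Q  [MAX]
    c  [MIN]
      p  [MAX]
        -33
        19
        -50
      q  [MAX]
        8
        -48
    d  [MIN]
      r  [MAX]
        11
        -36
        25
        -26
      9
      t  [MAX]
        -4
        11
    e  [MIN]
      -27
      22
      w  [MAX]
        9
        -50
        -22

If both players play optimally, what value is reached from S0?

g (MAX): max(-1, -29) = -1
h (MAX): max(-29, -47) = -29
a (MIN): min(13, -1, -29) = -29
j (MAX): max(31, -26, -3) = 31
k (MAX): max(-46, 20) = 20
m (MAX): max(-19, -16, -13, 29) = 29
b (MIN): min(31, 20, 29, -50) = -50
P (MAX): max(-29, -50) = -29
p (MAX): max(-33, 19, -50) = 19
q (MAX): max(8, -48) = 8
c (MIN): min(19, 8) = 8
r (MAX): max(11, -36, 25, -26) = 25
t (MAX): max(-4, 11) = 11
d (MIN): min(25, 9, 11) = 9
w (MAX): max(9, -50, -22) = 9
e (MIN): min(-27, 22, 9) = -27
Q (MAX): max(8, 9, -27) = 9
S0 (MIN): min(-29, 9) = -29

-29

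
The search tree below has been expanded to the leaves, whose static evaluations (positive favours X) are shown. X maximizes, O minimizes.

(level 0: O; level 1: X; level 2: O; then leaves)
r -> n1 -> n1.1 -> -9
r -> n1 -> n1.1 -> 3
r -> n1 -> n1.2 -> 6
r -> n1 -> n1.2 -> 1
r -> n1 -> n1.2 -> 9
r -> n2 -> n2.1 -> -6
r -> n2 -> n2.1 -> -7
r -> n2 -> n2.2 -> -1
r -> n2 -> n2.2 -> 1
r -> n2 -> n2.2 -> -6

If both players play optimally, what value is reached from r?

-6

n1.1 (O): min(-9, 3) = -9
n1.2 (O): min(6, 1, 9) = 1
n1 (X): max(-9, 1) = 1
n2.1 (O): min(-6, -7) = -7
n2.2 (O): min(-1, 1, -6) = -6
n2 (X): max(-7, -6) = -6
r (O): min(1, -6) = -6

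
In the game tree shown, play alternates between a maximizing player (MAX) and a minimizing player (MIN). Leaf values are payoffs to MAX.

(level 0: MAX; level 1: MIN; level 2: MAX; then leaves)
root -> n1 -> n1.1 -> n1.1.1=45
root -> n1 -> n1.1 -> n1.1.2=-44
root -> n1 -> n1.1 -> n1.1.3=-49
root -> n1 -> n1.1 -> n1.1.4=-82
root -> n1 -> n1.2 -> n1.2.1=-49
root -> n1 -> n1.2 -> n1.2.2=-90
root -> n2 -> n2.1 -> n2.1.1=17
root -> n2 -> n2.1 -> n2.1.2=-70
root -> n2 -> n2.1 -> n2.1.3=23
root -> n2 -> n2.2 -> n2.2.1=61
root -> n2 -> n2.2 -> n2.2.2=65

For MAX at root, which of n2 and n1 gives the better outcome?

n2.1 (MAX): max(17, -70, 23) = 23
n2.2 (MAX): max(61, 65) = 65
n2 (MIN): min(23, 65) = 23
n1.1 (MAX): max(45, -44, -49, -82) = 45
n1.2 (MAX): max(-49, -90) = -49
n1 (MIN): min(45, -49) = -49
MAX prefers the higher value; n2=23, n1=-49. n2 is better since 23 > -49.

n2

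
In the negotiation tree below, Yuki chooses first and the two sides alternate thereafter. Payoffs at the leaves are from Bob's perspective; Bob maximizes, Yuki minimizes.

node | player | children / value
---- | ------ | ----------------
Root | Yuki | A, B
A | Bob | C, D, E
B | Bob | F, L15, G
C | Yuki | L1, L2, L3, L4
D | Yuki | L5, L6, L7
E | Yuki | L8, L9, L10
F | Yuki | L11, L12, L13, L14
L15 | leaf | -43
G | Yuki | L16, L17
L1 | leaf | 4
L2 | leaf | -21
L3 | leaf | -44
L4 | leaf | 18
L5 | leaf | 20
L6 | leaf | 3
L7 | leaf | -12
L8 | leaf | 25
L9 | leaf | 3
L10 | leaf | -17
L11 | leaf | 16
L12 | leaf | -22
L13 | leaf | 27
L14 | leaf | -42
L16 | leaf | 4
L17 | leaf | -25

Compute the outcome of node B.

-25

F (Yuki): min(16, -22, 27, -42) = -42
G (Yuki): min(4, -25) = -25
B (Bob): max(-42, -43, -25) = -25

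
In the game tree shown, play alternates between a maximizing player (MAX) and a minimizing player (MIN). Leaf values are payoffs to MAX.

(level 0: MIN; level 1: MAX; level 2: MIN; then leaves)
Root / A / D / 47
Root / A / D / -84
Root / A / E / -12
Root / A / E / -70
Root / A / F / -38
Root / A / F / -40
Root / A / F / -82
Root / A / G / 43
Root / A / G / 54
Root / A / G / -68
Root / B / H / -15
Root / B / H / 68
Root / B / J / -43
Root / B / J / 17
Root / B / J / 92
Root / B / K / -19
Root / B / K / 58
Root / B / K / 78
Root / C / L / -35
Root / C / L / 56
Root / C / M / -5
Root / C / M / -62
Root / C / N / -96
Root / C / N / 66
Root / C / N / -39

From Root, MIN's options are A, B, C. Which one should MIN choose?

D (MIN): min(47, -84) = -84
E (MIN): min(-12, -70) = -70
F (MIN): min(-38, -40, -82) = -82
G (MIN): min(43, 54, -68) = -68
A (MAX): max(-84, -70, -82, -68) = -68
H (MIN): min(-15, 68) = -15
J (MIN): min(-43, 17, 92) = -43
K (MIN): min(-19, 58, 78) = -19
B (MAX): max(-15, -43, -19) = -15
L (MIN): min(-35, 56) = -35
M (MIN): min(-5, -62) = -62
N (MIN): min(-96, 66, -39) = -96
C (MAX): max(-35, -62, -96) = -35
Root (MIN): min(-68, -15, -35) = -68
MIN at Root wants the lowest of {A=-68, B=-15, C=-35}, so chooses A.

A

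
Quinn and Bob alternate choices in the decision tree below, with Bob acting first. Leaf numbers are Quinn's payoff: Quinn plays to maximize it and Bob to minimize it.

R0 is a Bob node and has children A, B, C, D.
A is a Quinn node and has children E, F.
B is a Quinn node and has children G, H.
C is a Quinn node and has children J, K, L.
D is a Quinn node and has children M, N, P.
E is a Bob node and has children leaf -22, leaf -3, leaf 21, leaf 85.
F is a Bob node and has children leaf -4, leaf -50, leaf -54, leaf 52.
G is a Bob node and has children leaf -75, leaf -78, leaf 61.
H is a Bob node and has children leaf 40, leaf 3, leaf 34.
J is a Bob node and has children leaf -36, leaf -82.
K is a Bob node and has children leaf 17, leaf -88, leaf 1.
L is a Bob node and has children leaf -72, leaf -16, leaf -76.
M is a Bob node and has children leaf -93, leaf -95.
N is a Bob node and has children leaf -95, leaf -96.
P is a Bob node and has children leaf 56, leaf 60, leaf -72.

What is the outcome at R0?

E (Bob): min(-22, -3, 21, 85) = -22
F (Bob): min(-4, -50, -54, 52) = -54
A (Quinn): max(-22, -54) = -22
G (Bob): min(-75, -78, 61) = -78
H (Bob): min(40, 3, 34) = 3
B (Quinn): max(-78, 3) = 3
J (Bob): min(-36, -82) = -82
K (Bob): min(17, -88, 1) = -88
L (Bob): min(-72, -16, -76) = -76
C (Quinn): max(-82, -88, -76) = -76
M (Bob): min(-93, -95) = -95
N (Bob): min(-95, -96) = -96
P (Bob): min(56, 60, -72) = -72
D (Quinn): max(-95, -96, -72) = -72
R0 (Bob): min(-22, 3, -76, -72) = -76

-76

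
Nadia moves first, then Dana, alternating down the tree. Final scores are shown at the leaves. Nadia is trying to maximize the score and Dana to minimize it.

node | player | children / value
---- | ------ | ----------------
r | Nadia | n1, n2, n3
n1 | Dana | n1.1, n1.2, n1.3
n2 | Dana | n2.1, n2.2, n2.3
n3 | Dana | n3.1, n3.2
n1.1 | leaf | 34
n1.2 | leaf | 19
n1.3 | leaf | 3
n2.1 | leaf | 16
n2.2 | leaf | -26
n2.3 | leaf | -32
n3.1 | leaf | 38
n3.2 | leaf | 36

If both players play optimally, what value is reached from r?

n1 (Dana): min(34, 19, 3) = 3
n2 (Dana): min(16, -26, -32) = -32
n3 (Dana): min(38, 36) = 36
r (Nadia): max(3, -32, 36) = 36

36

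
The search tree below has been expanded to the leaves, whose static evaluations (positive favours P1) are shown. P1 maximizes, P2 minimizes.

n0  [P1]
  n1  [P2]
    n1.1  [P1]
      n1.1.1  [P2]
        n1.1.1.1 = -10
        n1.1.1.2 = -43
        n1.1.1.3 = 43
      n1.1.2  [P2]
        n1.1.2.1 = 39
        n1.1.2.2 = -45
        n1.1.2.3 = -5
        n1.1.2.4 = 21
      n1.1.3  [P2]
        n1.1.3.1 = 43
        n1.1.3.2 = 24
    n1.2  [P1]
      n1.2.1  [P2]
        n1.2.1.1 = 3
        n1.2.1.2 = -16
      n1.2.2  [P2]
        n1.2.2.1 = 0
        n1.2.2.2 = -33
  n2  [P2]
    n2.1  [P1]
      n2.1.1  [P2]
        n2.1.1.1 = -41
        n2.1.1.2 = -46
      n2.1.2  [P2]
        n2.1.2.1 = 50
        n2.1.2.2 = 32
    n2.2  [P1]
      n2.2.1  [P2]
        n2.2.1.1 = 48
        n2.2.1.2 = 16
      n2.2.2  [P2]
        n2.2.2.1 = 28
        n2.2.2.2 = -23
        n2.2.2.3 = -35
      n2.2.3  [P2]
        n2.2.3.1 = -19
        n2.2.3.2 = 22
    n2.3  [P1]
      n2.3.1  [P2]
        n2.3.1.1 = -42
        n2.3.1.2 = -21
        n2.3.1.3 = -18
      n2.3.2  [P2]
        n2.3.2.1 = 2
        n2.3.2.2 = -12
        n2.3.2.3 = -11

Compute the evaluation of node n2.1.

n2.1.1 (P2): min(-41, -46) = -46
n2.1.2 (P2): min(50, 32) = 32
n2.1 (P1): max(-46, 32) = 32

32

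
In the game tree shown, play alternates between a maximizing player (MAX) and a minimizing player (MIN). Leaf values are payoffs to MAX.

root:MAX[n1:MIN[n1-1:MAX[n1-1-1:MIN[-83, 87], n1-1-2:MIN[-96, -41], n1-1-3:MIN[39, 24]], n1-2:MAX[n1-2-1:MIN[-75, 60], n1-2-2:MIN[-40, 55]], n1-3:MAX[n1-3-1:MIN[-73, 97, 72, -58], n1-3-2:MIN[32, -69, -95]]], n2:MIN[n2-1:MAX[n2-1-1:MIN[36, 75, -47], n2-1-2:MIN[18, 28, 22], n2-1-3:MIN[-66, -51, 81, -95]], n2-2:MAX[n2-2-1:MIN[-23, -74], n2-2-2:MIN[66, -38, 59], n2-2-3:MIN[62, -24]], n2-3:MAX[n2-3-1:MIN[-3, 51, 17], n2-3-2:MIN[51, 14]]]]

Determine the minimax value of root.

n1-1-1 (MIN): min(-83, 87) = -83
n1-1-2 (MIN): min(-96, -41) = -96
n1-1-3 (MIN): min(39, 24) = 24
n1-1 (MAX): max(-83, -96, 24) = 24
n1-2-1 (MIN): min(-75, 60) = -75
n1-2-2 (MIN): min(-40, 55) = -40
n1-2 (MAX): max(-75, -40) = -40
n1-3-1 (MIN): min(-73, 97, 72, -58) = -73
n1-3-2 (MIN): min(32, -69, -95) = -95
n1-3 (MAX): max(-73, -95) = -73
n1 (MIN): min(24, -40, -73) = -73
n2-1-1 (MIN): min(36, 75, -47) = -47
n2-1-2 (MIN): min(18, 28, 22) = 18
n2-1-3 (MIN): min(-66, -51, 81, -95) = -95
n2-1 (MAX): max(-47, 18, -95) = 18
n2-2-1 (MIN): min(-23, -74) = -74
n2-2-2 (MIN): min(66, -38, 59) = -38
n2-2-3 (MIN): min(62, -24) = -24
n2-2 (MAX): max(-74, -38, -24) = -24
n2-3-1 (MIN): min(-3, 51, 17) = -3
n2-3-2 (MIN): min(51, 14) = 14
n2-3 (MAX): max(-3, 14) = 14
n2 (MIN): min(18, -24, 14) = -24
root (MAX): max(-73, -24) = -24

-24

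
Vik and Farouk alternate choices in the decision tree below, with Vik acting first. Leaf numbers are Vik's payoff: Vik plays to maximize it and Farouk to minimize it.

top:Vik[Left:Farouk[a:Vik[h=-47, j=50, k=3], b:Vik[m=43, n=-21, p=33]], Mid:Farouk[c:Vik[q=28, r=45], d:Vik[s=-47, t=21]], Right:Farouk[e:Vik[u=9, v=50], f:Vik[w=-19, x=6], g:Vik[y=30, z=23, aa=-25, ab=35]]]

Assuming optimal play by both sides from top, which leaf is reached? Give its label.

m

a (Vik): max(-47, 50, 3) = 50
b (Vik): max(43, -21, 33) = 43
Left (Farouk): min(50, 43) = 43
c (Vik): max(28, 45) = 45
d (Vik): max(-47, 21) = 21
Mid (Farouk): min(45, 21) = 21
e (Vik): max(9, 50) = 50
f (Vik): max(-19, 6) = 6
g (Vik): max(30, 23, -25, 35) = 35
Right (Farouk): min(50, 6, 35) = 6
top (Vik): max(43, 21, 6) = 43
At top, Vik picks Left (highest: 43).
At Left, Farouk picks b (lowest: 43).
At b, Vik picks m (highest: 43).
Terminal value 43.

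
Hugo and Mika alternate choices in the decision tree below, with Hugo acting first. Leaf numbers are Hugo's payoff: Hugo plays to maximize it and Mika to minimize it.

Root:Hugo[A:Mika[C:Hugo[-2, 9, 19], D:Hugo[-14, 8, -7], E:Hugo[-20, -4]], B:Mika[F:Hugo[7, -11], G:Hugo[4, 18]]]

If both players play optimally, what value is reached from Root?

7

C (Hugo): max(-2, 9, 19) = 19
D (Hugo): max(-14, 8, -7) = 8
E (Hugo): max(-20, -4) = -4
A (Mika): min(19, 8, -4) = -4
F (Hugo): max(7, -11) = 7
G (Hugo): max(4, 18) = 18
B (Mika): min(7, 18) = 7
Root (Hugo): max(-4, 7) = 7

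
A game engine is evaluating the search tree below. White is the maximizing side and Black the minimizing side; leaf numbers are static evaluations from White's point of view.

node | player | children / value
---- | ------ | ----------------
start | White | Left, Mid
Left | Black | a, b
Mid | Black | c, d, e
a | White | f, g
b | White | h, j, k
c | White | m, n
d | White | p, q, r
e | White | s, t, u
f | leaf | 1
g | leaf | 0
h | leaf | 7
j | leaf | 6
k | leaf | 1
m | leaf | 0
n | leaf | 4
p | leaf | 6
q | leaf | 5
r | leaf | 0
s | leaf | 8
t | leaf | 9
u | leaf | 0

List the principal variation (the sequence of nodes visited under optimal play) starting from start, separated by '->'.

a (White): max(1, 0) = 1
b (White): max(7, 6, 1) = 7
Left (Black): min(1, 7) = 1
c (White): max(0, 4) = 4
d (White): max(6, 5, 0) = 6
e (White): max(8, 9, 0) = 9
Mid (Black): min(4, 6, 9) = 4
start (White): max(1, 4) = 4
At start, White picks Mid (highest: 4).
At Mid, Black picks c (lowest: 4).
At c, White picks n (highest: 4).
Terminal value 4.

start -> Mid -> c -> n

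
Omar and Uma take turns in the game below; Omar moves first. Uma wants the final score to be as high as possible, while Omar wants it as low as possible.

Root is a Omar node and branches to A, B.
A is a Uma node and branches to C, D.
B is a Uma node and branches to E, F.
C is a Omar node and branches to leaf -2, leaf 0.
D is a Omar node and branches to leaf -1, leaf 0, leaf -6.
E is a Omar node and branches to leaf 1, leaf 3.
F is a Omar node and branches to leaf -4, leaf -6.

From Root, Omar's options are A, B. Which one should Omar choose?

C (Omar): min(-2, 0) = -2
D (Omar): min(-1, 0, -6) = -6
A (Uma): max(-2, -6) = -2
E (Omar): min(1, 3) = 1
F (Omar): min(-4, -6) = -6
B (Uma): max(1, -6) = 1
Root (Omar): min(-2, 1) = -2
Omar at Root wants the lowest of {A=-2, B=1}, so chooses A.

A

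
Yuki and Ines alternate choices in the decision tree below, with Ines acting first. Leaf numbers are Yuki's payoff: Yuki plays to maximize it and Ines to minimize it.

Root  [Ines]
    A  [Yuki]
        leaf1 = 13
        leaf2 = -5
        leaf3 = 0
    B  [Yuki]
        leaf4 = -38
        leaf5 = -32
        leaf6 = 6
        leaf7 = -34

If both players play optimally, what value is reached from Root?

6

A (Yuki): max(13, -5, 0) = 13
B (Yuki): max(-38, -32, 6, -34) = 6
Root (Ines): min(13, 6) = 6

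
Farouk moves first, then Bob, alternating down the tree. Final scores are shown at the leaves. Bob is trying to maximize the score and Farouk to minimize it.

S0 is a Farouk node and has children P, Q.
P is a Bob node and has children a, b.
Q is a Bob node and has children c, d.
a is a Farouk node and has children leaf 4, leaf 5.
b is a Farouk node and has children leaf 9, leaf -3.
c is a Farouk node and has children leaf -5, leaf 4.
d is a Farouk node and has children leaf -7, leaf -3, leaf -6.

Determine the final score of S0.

-5

a (Farouk): min(4, 5) = 4
b (Farouk): min(9, -3) = -3
P (Bob): max(4, -3) = 4
c (Farouk): min(-5, 4) = -5
d (Farouk): min(-7, -3, -6) = -7
Q (Bob): max(-5, -7) = -5
S0 (Farouk): min(4, -5) = -5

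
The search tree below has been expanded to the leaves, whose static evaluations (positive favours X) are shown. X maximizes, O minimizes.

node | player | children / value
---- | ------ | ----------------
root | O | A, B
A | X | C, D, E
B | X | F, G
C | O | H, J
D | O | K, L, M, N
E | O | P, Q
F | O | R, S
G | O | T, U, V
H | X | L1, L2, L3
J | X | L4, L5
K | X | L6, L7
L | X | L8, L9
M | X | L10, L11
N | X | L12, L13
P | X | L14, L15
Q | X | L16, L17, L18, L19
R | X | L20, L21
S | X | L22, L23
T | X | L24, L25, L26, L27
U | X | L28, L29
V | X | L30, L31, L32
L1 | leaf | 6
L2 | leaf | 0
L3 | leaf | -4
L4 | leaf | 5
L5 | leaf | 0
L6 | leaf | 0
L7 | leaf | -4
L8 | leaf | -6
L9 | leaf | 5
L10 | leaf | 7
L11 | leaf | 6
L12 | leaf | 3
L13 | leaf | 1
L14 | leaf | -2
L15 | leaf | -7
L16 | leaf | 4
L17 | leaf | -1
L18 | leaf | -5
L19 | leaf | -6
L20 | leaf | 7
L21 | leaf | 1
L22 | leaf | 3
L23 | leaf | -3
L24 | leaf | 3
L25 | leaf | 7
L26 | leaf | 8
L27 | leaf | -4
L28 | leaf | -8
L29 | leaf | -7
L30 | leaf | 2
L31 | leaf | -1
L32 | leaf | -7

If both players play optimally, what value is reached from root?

3

H (X): max(6, 0, -4) = 6
J (X): max(5, 0) = 5
C (O): min(6, 5) = 5
K (X): max(0, -4) = 0
L (X): max(-6, 5) = 5
M (X): max(7, 6) = 7
N (X): max(3, 1) = 3
D (O): min(0, 5, 7, 3) = 0
P (X): max(-2, -7) = -2
Q (X): max(4, -1, -5, -6) = 4
E (O): min(-2, 4) = -2
A (X): max(5, 0, -2) = 5
R (X): max(7, 1) = 7
S (X): max(3, -3) = 3
F (O): min(7, 3) = 3
T (X): max(3, 7, 8, -4) = 8
U (X): max(-8, -7) = -7
V (X): max(2, -1, -7) = 2
G (O): min(8, -7, 2) = -7
B (X): max(3, -7) = 3
root (O): min(5, 3) = 3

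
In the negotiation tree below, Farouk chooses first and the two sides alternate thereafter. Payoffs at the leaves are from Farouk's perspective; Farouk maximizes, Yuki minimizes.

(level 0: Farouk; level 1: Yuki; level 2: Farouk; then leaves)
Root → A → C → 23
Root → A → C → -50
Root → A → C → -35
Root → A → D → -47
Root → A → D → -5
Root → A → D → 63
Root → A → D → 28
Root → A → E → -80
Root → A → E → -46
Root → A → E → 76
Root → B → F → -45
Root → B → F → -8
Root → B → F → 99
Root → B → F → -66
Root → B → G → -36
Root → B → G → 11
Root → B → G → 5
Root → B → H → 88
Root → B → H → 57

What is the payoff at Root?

23

C (Farouk): max(23, -50, -35) = 23
D (Farouk): max(-47, -5, 63, 28) = 63
E (Farouk): max(-80, -46, 76) = 76
A (Yuki): min(23, 63, 76) = 23
F (Farouk): max(-45, -8, 99, -66) = 99
G (Farouk): max(-36, 11, 5) = 11
H (Farouk): max(88, 57) = 88
B (Yuki): min(99, 11, 88) = 11
Root (Farouk): max(23, 11) = 23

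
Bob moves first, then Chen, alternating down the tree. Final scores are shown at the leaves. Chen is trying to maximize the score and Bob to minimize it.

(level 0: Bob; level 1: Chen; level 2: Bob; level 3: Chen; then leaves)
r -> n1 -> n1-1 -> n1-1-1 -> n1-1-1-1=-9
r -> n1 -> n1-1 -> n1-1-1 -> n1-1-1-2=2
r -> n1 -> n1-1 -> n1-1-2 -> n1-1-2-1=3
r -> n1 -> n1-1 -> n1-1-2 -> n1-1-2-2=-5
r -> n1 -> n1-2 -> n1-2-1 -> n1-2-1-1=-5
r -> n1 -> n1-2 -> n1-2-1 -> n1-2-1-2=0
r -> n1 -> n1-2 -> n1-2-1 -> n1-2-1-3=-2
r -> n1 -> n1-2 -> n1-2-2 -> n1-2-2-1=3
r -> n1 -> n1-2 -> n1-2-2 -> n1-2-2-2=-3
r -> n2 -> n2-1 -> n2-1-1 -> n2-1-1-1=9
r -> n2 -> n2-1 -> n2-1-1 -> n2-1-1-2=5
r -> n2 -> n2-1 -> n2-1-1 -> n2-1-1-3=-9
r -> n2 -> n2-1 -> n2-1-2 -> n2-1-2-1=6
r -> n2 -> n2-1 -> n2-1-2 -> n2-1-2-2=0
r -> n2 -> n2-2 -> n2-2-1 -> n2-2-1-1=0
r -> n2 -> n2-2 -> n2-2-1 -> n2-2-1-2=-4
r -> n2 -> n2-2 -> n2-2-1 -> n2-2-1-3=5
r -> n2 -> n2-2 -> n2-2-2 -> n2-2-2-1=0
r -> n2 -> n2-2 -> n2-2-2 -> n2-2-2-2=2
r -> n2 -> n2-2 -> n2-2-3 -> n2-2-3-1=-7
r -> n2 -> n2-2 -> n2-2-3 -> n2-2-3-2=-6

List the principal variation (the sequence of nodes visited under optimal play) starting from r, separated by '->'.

n1-1-1 (Chen): max(-9, 2) = 2
n1-1-2 (Chen): max(3, -5) = 3
n1-1 (Bob): min(2, 3) = 2
n1-2-1 (Chen): max(-5, 0, -2) = 0
n1-2-2 (Chen): max(3, -3) = 3
n1-2 (Bob): min(0, 3) = 0
n1 (Chen): max(2, 0) = 2
n2-1-1 (Chen): max(9, 5, -9) = 9
n2-1-2 (Chen): max(6, 0) = 6
n2-1 (Bob): min(9, 6) = 6
n2-2-1 (Chen): max(0, -4, 5) = 5
n2-2-2 (Chen): max(0, 2) = 2
n2-2-3 (Chen): max(-7, -6) = -6
n2-2 (Bob): min(5, 2, -6) = -6
n2 (Chen): max(6, -6) = 6
r (Bob): min(2, 6) = 2
At r, Bob picks n1 (lowest: 2).
At n1, Chen picks n1-1 (highest: 2).
At n1-1, Bob picks n1-1-1 (lowest: 2).
At n1-1-1, Chen picks n1-1-1-2 (highest: 2).
Terminal value 2.

r -> n1 -> n1-1 -> n1-1-1 -> n1-1-1-2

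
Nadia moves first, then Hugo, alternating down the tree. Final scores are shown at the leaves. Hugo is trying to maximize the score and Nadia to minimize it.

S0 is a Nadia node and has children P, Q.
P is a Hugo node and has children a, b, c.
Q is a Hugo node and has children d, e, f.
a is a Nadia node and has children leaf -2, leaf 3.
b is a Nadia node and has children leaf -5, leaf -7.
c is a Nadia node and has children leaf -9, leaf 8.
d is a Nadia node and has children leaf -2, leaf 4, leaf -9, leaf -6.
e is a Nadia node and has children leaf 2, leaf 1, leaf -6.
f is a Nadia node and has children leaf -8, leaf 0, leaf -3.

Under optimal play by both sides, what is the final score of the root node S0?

a (Nadia): min(-2, 3) = -2
b (Nadia): min(-5, -7) = -7
c (Nadia): min(-9, 8) = -9
P (Hugo): max(-2, -7, -9) = -2
d (Nadia): min(-2, 4, -9, -6) = -9
e (Nadia): min(2, 1, -6) = -6
f (Nadia): min(-8, 0, -3) = -8
Q (Hugo): max(-9, -6, -8) = -6
S0 (Nadia): min(-2, -6) = -6

-6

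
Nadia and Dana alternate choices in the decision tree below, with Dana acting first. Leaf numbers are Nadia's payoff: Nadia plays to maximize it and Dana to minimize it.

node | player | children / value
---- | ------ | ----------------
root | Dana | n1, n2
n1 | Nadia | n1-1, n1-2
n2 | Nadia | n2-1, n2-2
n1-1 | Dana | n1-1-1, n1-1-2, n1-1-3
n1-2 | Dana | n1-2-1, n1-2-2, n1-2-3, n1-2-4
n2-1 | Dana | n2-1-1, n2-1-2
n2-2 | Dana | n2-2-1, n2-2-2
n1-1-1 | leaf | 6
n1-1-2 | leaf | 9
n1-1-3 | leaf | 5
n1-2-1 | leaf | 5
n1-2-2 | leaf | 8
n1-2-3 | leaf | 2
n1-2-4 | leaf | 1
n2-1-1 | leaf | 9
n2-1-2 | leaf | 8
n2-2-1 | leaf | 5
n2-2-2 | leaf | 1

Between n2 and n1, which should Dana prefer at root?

n1

n2-1 (Dana): min(9, 8) = 8
n2-2 (Dana): min(5, 1) = 1
n2 (Nadia): max(8, 1) = 8
n1-1 (Dana): min(6, 9, 5) = 5
n1-2 (Dana): min(5, 8, 2, 1) = 1
n1 (Nadia): max(5, 1) = 5
Dana prefers the lower value; n2=8, n1=5. n1 is better since 5 < 8.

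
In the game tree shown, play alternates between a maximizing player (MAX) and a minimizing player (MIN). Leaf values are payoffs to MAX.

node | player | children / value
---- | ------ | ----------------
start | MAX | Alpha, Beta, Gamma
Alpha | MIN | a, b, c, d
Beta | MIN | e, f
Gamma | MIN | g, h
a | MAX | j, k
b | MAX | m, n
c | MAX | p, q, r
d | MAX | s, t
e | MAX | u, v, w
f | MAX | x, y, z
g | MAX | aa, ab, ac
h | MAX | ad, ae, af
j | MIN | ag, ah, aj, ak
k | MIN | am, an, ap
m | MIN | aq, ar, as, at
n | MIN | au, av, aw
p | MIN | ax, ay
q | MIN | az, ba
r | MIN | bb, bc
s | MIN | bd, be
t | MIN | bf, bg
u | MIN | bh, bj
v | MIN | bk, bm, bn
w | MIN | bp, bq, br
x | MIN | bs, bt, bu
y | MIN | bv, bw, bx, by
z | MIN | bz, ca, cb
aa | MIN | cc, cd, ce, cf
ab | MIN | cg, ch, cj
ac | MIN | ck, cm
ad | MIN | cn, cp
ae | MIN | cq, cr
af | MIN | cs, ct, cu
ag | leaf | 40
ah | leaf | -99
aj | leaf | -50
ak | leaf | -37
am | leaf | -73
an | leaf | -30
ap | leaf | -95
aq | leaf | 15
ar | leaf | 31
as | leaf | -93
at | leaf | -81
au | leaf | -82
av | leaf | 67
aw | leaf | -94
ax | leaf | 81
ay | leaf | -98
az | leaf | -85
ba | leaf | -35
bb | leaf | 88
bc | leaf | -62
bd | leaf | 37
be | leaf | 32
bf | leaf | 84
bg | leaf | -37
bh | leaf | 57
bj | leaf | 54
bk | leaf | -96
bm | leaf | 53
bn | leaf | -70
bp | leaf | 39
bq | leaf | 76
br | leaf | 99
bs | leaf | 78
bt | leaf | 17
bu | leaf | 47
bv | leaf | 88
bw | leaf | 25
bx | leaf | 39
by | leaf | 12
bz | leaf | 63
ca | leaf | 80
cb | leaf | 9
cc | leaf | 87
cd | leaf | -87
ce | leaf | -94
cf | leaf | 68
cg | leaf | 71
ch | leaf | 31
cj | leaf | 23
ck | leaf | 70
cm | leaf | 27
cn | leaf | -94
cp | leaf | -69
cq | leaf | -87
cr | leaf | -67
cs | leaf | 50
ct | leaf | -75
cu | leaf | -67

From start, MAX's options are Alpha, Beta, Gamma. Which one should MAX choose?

j (MIN): min(40, -99, -50, -37) = -99
k (MIN): min(-73, -30, -95) = -95
a (MAX): max(-99, -95) = -95
m (MIN): min(15, 31, -93, -81) = -93
n (MIN): min(-82, 67, -94) = -94
b (MAX): max(-93, -94) = -93
p (MIN): min(81, -98) = -98
q (MIN): min(-85, -35) = -85
r (MIN): min(88, -62) = -62
c (MAX): max(-98, -85, -62) = -62
s (MIN): min(37, 32) = 32
t (MIN): min(84, -37) = -37
d (MAX): max(32, -37) = 32
Alpha (MIN): min(-95, -93, -62, 32) = -95
u (MIN): min(57, 54) = 54
v (MIN): min(-96, 53, -70) = -96
w (MIN): min(39, 76, 99) = 39
e (MAX): max(54, -96, 39) = 54
x (MIN): min(78, 17, 47) = 17
y (MIN): min(88, 25, 39, 12) = 12
z (MIN): min(63, 80, 9) = 9
f (MAX): max(17, 12, 9) = 17
Beta (MIN): min(54, 17) = 17
aa (MIN): min(87, -87, -94, 68) = -94
ab (MIN): min(71, 31, 23) = 23
ac (MIN): min(70, 27) = 27
g (MAX): max(-94, 23, 27) = 27
ad (MIN): min(-94, -69) = -94
ae (MIN): min(-87, -67) = -87
af (MIN): min(50, -75, -67) = -75
h (MAX): max(-94, -87, -75) = -75
Gamma (MIN): min(27, -75) = -75
start (MAX): max(-95, 17, -75) = 17
MAX at start wants the highest of {Alpha=-95, Beta=17, Gamma=-75}, so chooses Beta.

Beta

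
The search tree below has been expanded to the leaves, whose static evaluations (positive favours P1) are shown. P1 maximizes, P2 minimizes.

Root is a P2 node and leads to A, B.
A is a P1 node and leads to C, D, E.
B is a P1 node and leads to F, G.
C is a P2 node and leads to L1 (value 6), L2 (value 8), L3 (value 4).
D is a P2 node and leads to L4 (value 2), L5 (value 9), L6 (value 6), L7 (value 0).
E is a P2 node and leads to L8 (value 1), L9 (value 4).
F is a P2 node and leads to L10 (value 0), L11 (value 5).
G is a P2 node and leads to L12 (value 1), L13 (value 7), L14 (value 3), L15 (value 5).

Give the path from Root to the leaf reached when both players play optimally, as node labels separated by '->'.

Root -> B -> G -> L12

C (P2): min(6, 8, 4) = 4
D (P2): min(2, 9, 6, 0) = 0
E (P2): min(1, 4) = 1
A (P1): max(4, 0, 1) = 4
F (P2): min(0, 5) = 0
G (P2): min(1, 7, 3, 5) = 1
B (P1): max(0, 1) = 1
Root (P2): min(4, 1) = 1
At Root, P2 picks B (lowest: 1).
At B, P1 picks G (highest: 1).
At G, P2 picks L12 (lowest: 1).
Terminal value 1.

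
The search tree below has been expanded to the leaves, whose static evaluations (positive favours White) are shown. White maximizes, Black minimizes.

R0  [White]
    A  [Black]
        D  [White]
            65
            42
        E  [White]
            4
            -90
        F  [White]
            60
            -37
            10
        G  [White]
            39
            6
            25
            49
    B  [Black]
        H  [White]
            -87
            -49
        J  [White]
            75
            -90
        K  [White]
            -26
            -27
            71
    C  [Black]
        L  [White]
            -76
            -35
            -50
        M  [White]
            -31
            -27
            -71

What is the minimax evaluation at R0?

D (White): max(65, 42) = 65
E (White): max(4, -90) = 4
F (White): max(60, -37, 10) = 60
G (White): max(39, 6, 25, 49) = 49
A (Black): min(65, 4, 60, 49) = 4
H (White): max(-87, -49) = -49
J (White): max(75, -90) = 75
K (White): max(-26, -27, 71) = 71
B (Black): min(-49, 75, 71) = -49
L (White): max(-76, -35, -50) = -35
M (White): max(-31, -27, -71) = -27
C (Black): min(-35, -27) = -35
R0 (White): max(4, -49, -35) = 4

4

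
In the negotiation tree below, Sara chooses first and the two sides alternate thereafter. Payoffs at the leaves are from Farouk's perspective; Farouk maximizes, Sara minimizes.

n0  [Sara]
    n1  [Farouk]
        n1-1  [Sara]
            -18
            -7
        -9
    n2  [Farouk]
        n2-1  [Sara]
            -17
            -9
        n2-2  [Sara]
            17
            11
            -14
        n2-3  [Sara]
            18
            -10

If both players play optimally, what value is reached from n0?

n1-1 (Sara): min(-18, -7) = -18
n1 (Farouk): max(-18, -9) = -9
n2-1 (Sara): min(-17, -9) = -17
n2-2 (Sara): min(17, 11, -14) = -14
n2-3 (Sara): min(18, -10) = -10
n2 (Farouk): max(-17, -14, -10) = -10
n0 (Sara): min(-9, -10) = -10

-10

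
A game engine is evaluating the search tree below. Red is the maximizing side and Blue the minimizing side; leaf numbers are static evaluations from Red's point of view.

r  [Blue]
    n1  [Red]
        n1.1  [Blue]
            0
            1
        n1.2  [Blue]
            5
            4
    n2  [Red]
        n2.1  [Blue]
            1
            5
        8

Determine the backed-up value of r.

4

n1.1 (Blue): min(0, 1) = 0
n1.2 (Blue): min(5, 4) = 4
n1 (Red): max(0, 4) = 4
n2.1 (Blue): min(1, 5) = 1
n2 (Red): max(1, 8) = 8
r (Blue): min(4, 8) = 4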